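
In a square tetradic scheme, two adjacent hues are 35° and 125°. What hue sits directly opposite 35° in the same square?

215°

A square tetradic scheme places four hues 90° apart; opposite corners are 180° apart.
35 + 180 = 215°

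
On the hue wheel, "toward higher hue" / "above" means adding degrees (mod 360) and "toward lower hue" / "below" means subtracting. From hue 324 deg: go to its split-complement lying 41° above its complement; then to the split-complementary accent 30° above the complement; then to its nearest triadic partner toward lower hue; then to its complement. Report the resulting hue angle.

95°

split-comp 41° ↑ +221°: 324 + 221 = 545 → 545 − 360 = 185°
split-comp 30° ↑ +210°: 185 + 210 = 395 → 395 − 360 = 35°
triadic ↓ −120°: 35 − 120 = -85 → -85 + 360 = 275°
complement +180°: 275 + 180 = 455 → 455 − 360 = 95°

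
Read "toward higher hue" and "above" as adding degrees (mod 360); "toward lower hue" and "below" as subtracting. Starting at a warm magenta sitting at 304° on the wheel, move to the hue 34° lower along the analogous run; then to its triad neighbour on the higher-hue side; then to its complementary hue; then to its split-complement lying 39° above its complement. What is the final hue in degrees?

69°

304 − 34 = 270°   (analog 34° ↓)
270 + 120 = 390 → 390 − 360 = 30°   (triadic ↑)
30 + 180 = 210°   (complement)
210 + 219 = 429 → 429 − 360 = 69°   (split-comp 39° ↑)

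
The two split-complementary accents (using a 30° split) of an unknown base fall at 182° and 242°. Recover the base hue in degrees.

32°

The accents sit 30° either side of the complement, so the complement is their short-arc midpoint on the wheel.
Short-arc midpoint of 182° and 242°: 212°.
Base is 180° from the complement: 212 − 180 = 32°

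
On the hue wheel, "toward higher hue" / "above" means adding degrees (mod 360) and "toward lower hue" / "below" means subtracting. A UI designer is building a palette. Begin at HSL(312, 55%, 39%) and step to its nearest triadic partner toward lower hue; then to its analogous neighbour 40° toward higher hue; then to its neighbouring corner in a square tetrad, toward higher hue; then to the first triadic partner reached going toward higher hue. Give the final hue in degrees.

−120° (triadic ↓): 312 − 120 = 192°
+40° (analog 40° ↑): 192 + 40 = 232°
+90° (square ↑): 232 + 90 = 322°
+120° (triadic ↑): 322 + 120 = 442 → 442 − 360 = 82°

82°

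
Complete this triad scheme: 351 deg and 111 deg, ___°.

A triad places three hues 120° apart.
The full set through 111° is {111°, 231°, 351°}.
Given {111°, 351°}, the missing hue is 231°.

231°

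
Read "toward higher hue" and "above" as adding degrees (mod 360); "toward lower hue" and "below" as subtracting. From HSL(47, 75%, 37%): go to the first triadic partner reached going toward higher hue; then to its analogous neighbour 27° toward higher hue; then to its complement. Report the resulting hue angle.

14°

47 + 120 = 167°   (triadic ↑)
167 + 27 = 194°   (analog 27° ↑)
194 + 180 = 374 → 374 − 360 = 14°   (complement)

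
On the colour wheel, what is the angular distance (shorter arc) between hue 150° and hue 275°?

|150 − 275| = 125.
125 ≤ 180, so the shorter arc is 125°.

125°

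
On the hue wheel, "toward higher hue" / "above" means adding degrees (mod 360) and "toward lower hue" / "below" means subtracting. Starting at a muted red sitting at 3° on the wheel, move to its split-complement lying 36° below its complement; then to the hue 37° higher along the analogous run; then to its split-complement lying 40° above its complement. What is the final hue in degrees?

+144° (split-comp 36° ↓): 3 + 144 = 147°
+37° (analog 37° ↑): 147 + 37 = 184°
+220° (split-comp 40° ↑): 184 + 220 = 404 → 404 − 360 = 44°

44°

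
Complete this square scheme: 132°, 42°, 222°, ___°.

312°

A square tetradic scheme places four hues every 90°.
The full set through 42° is {42°, 132°, 222°, 312°}.
Given {42°, 132°, 222°}, the missing hue is 312°.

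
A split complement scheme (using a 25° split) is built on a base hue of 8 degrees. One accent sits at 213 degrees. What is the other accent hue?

Split-complementary hues sit 25° either side of the complement.
Complement of the base 8°: 8 + 180 = 188°
The given accent 213° is 25° one side of 188°; the other accent sits 25° the other side: 188 − 25 = 163°

163°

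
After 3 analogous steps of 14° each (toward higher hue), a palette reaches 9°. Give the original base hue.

3 steps of 14° (toward higher hue) give a net shift of +42°.
Start = end − shift: 9 − 42 = -33 → -33 + 360 = 327°

327°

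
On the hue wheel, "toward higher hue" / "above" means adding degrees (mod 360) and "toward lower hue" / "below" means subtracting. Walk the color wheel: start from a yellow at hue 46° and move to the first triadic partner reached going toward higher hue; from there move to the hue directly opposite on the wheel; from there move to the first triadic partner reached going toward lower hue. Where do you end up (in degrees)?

+120° (triadic ↑): 46 + 120 = 166°
+180° (complement): 166 + 180 = 346°
−120° (triadic ↓): 346 − 120 = 226°

226°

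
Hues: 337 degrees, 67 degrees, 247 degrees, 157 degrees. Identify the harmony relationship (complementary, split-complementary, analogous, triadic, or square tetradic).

square tetradic

Sort the hues: 67°, 157°, 247°, 337°.
Successive gaps around the wheel: 90°, 90°, 90°, 90°.
Four hues every 90° form a square tetradic scheme.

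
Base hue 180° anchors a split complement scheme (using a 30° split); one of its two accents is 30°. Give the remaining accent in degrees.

Split-complementary hues sit 30° either side of the complement.
Complement of the base 180°: 180 + 180 = 360 → 360 − 360 = 0°
The given accent 30° is 30° one side of 0°; the other accent sits 30° the other side: 0 − 30 = -30 → -30 + 360 = 330°

330°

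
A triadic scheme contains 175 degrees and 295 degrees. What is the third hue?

A triad spaces three hues 120° apart.
The full set is {55°, 175°, 295°}.

55°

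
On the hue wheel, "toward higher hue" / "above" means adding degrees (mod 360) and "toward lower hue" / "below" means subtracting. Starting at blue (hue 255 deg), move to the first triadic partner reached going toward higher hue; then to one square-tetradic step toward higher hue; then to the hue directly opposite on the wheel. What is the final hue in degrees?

285°

255 + 120 = 375 → 375 − 360 = 15°   (triadic ↑)
15 + 90 = 105°   (square ↑)
105 + 180 = 285°   (complement)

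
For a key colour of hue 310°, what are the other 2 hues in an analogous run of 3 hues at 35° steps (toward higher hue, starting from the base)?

345° and 20°

Analogous hues sit every 35° along the wheel.
310 + 35 = 345°
310 + 70 = 380 → 380 − 360 = 20°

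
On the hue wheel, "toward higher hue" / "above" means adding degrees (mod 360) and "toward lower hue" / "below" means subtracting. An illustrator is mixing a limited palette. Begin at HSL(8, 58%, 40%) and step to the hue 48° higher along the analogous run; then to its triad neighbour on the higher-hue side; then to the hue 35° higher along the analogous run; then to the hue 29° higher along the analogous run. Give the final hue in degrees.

240°

analog 48° ↑ +48°: 8 + 48 = 56°
triadic ↑ +120°: 56 + 120 = 176°
analog 35° ↑ +35°: 176 + 35 = 211°
analog 29° ↑ +29°: 211 + 29 = 240°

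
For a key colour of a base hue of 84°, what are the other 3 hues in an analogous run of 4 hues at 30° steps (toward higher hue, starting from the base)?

114°, 144°, and 174°

Analogous hues sit every 30° along the wheel.
84 + 30 = 114°
84 + 60 = 144°
84 + 90 = 174°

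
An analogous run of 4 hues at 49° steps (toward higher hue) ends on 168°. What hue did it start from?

21°

3 steps of 49° (toward higher hue) give a net shift of +147°.
Start = end − shift: 168 − 147 = 21°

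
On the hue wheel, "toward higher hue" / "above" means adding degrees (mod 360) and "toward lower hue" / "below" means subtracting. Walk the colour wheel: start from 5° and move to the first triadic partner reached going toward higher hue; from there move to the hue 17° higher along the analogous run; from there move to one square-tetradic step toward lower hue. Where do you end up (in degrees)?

5 + 120 = 125°   (triadic ↑)
125 + 17 = 142°   (analog 17° ↑)
142 − 90 = 52°   (square ↓)

52°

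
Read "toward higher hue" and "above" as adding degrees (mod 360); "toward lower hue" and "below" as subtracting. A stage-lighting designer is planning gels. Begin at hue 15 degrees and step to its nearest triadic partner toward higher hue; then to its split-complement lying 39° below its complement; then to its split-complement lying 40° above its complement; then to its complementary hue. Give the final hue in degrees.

316°

+120° (triadic ↑): 15 + 120 = 135°
+141° (split-comp 39° ↓): 135 + 141 = 276°
+220° (split-comp 40° ↑): 276 + 220 = 496 → 496 − 360 = 136°
+180° (complement): 136 + 180 = 316°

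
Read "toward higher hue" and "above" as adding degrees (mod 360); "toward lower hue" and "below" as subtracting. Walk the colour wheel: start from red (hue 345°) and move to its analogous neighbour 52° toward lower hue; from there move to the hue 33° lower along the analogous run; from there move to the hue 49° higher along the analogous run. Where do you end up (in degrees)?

309°

345 − 52 = 293°   (analog 52° ↓)
293 − 33 = 260°   (analog 33° ↓)
260 + 49 = 309°   (analog 49° ↑)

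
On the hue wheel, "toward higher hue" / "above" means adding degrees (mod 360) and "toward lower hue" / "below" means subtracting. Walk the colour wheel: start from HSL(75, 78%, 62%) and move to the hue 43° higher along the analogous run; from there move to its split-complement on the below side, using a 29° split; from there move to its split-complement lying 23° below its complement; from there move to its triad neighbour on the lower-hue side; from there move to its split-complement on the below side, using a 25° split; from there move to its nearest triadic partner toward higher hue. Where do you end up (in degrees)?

221°

+43° (analog 43° ↑): 75 + 43 = 118°
+151° (split-comp 29° ↓): 118 + 151 = 269°
+157° (split-comp 23° ↓): 269 + 157 = 426 → 426 − 360 = 66°
−120° (triadic ↓): 66 − 120 = -54 → -54 + 360 = 306°
+155° (split-comp 25° ↓): 306 + 155 = 461 → 461 − 360 = 101°
+120° (triadic ↑): 101 + 120 = 221°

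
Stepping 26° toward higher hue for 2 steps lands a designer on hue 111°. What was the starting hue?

2 steps of 26° (toward higher hue) give a net shift of +52°.
Start = end − shift: 111 − 52 = 59°

59°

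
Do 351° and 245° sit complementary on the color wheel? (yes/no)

Angular distance: |351 − 245| = 106 = 106°.
Complementary requires 180°.

no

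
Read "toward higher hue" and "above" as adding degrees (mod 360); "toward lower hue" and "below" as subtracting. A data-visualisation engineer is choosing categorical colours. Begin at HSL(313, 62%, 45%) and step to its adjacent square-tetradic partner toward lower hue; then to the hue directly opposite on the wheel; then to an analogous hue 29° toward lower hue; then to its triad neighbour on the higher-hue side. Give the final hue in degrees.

134°

square ↓ −90°: 313 − 90 = 223°
complement +180°: 223 + 180 = 403 → 403 − 360 = 43°
analog 29° ↓ −29°: 43 − 29 = 14°
triadic ↑ +120°: 14 + 120 = 134°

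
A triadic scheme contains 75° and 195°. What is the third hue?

315°

A triad spaces three hues 120° apart.
The full set is {75°, 195°, 315°}.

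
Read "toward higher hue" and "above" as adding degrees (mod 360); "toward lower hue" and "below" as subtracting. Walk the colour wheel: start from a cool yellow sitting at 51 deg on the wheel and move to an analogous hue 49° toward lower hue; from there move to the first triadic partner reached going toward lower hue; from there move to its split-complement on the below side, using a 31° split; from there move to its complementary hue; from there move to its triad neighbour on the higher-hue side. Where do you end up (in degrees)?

−49° (analog 49° ↓): 51 − 49 = 2°
−120° (triadic ↓): 2 − 120 = -118 → -118 + 360 = 242°
+149° (split-comp 31° ↓): 242 + 149 = 391 → 391 − 360 = 31°
+180° (complement): 31 + 180 = 211°
+120° (triadic ↑): 211 + 120 = 331°

331°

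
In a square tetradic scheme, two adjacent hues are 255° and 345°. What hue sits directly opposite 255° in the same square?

A square tetradic scheme places four hues 90° apart; opposite corners are 180° apart.
255 + 180 = 435 → 435 − 360 = 75°

75°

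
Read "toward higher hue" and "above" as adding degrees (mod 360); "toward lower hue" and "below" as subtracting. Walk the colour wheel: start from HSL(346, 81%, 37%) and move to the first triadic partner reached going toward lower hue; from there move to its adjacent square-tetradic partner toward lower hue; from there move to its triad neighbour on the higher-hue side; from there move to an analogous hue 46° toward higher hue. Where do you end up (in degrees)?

346 − 120 = 226°   (triadic ↓)
226 − 90 = 136°   (square ↓)
136 + 120 = 256°   (triadic ↑)
256 + 46 = 302°   (analog 46° ↑)

302°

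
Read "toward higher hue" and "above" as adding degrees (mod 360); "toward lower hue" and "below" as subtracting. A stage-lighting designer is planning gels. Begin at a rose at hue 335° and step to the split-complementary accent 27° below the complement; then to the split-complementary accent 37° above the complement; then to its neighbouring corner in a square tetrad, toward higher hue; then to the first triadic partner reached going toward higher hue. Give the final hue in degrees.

195°

335 + 153 = 488 → 488 − 360 = 128°   (split-comp 27° ↓)
128 + 217 = 345°   (split-comp 37° ↑)
345 + 90 = 435 → 435 − 360 = 75°   (square ↑)
75 + 120 = 195°   (triadic ↑)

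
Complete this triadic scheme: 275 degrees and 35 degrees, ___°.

155°

A triad places three hues 120° apart.
The full set through 35° is {35°, 155°, 275°}.
Given {35°, 275°}, the missing hue is 155°.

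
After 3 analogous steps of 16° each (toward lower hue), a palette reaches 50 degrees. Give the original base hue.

98°

3 steps of 16° (toward lower hue) give a net shift of −48°.
Start = end − shift: 50 + 48 = 98°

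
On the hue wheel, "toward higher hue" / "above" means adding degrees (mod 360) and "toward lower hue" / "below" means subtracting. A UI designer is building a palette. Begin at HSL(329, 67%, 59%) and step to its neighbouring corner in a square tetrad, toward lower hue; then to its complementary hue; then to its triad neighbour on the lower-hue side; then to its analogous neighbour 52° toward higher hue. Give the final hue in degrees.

−90° (square ↓): 329 − 90 = 239°
+180° (complement): 239 + 180 = 419 → 419 − 360 = 59°
−120° (triadic ↓): 59 − 120 = -61 → -61 + 360 = 299°
+52° (analog 52° ↑): 299 + 52 = 351°

351°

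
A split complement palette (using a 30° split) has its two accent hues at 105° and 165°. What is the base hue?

315°

The accents sit 30° either side of the complement, so the complement is their short-arc midpoint on the wheel.
Short-arc midpoint of 105° and 165°: 135°.
Base is 180° from the complement: 135 − 180 = -45 → -45 + 360 = 315°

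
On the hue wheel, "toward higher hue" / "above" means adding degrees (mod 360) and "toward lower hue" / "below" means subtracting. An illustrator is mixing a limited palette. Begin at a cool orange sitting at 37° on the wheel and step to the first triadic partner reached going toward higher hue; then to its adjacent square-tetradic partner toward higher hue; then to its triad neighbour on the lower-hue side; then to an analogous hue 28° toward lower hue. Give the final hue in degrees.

99°

triadic ↑ +120°: 37 + 120 = 157°
square ↑ +90°: 157 + 90 = 247°
triadic ↓ −120°: 247 − 120 = 127°
analog 28° ↓ −28°: 127 − 28 = 99°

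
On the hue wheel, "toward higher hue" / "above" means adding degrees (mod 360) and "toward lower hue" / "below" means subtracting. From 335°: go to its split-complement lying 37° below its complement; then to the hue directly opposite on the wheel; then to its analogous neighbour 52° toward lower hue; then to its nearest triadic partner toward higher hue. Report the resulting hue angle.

6°

+143° (split-comp 37° ↓): 335 + 143 = 478 → 478 − 360 = 118°
+180° (complement): 118 + 180 = 298°
−52° (analog 52° ↓): 298 − 52 = 246°
+120° (triadic ↑): 246 + 120 = 366 → 366 − 360 = 6°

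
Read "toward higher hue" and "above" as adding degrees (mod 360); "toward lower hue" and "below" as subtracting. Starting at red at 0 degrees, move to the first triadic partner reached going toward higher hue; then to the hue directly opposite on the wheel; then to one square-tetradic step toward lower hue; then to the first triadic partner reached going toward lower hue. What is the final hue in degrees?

0 + 120 = 120°   (triadic ↑)
120 + 180 = 300°   (complement)
300 − 90 = 210°   (square ↓)
210 − 120 = 90°   (triadic ↓)

90°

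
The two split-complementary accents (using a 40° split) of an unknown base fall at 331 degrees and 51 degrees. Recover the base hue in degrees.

The accents sit 40° either side of the complement, so the complement is their short-arc midpoint on the wheel.
Short-arc midpoint of 331° and 51°: 11°.
Base is 180° from the complement: 11 − 180 = -169 → -169 + 360 = 191°

191°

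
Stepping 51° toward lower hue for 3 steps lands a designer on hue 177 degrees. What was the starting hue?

3 steps of 51° (toward lower hue) give a net shift of −153°.
Start = end − shift: 177 + 153 = 330°

330°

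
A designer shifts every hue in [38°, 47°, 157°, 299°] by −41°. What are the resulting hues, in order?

357°, 6°, 116°, 258°

38 − 41 = -3 → -3 + 360 = 357°
47 − 41 = 6°
157 − 41 = 116°
299 − 41 = 258°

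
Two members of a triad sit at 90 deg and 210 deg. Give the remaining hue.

330°

A triad spaces three hues 120° apart.
The full set is {90°, 210°, 330°}.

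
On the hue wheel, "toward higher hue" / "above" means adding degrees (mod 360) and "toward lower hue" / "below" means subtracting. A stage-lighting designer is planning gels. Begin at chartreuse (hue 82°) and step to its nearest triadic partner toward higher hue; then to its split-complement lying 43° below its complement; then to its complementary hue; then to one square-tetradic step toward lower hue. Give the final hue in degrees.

82 + 120 = 202°   (triadic ↑)
202 + 137 = 339°   (split-comp 43° ↓)
339 + 180 = 519 → 519 − 360 = 159°   (complement)
159 − 90 = 69°   (square ↓)

69°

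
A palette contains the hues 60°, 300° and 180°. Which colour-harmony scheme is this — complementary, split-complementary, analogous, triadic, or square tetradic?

triadic

Sort the hues: 60°, 180°, 300°.
Successive gaps around the wheel: 120°, 120°, 120°.
Three hues equally spaced 120° apart form a triad.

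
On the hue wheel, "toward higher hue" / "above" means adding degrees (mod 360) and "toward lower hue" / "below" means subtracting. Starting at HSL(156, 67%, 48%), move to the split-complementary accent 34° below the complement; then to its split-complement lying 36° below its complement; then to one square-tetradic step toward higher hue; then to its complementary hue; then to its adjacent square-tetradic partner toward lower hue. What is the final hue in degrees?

266°

split-comp 34° ↓ +146°: 156 + 146 = 302°
split-comp 36° ↓ +144°: 302 + 144 = 446 → 446 − 360 = 86°
square ↑ +90°: 86 + 90 = 176°
complement +180°: 176 + 180 = 356°
square ↓ −90°: 356 − 90 = 266°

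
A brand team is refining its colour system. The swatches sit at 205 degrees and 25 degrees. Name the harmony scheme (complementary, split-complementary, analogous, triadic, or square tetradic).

complementary

Sort the hues: 25°, 205°.
Successive gaps around the wheel: 180°, 180°.
Two hues 180° apart are complementary.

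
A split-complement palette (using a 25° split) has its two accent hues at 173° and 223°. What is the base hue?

The accents sit 25° either side of the complement, so the complement is their short-arc midpoint on the wheel.
Short-arc midpoint of 173° and 223°: 198°.
Base is 180° from the complement: 198 − 180 = 18°

18°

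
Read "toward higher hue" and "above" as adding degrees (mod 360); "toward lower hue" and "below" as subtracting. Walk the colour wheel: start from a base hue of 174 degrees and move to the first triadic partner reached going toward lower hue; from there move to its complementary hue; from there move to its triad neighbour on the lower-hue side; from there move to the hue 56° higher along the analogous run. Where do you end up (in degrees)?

170°

174 − 120 = 54°   (triadic ↓)
54 + 180 = 234°   (complement)
234 − 120 = 114°   (triadic ↓)
114 + 56 = 170°   (analog 56° ↑)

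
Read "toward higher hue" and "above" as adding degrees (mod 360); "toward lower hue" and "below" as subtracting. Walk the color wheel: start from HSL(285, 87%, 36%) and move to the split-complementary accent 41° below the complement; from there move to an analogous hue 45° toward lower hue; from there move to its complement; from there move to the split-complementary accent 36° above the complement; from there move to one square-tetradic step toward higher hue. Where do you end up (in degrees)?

145°

split-comp 41° ↓ +139°: 285 + 139 = 424 → 424 − 360 = 64°
analog 45° ↓ −45°: 64 − 45 = 19°
complement +180°: 19 + 180 = 199°
split-comp 36° ↑ +216°: 199 + 216 = 415 → 415 − 360 = 55°
square ↑ +90°: 55 + 90 = 145°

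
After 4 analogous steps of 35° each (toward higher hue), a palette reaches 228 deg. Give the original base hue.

4 steps of 35° (toward higher hue) give a net shift of +140°.
Start = end − shift: 228 − 140 = 88°

88°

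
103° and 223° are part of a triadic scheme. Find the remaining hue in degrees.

343°

A triad places three hues 120° apart.
The full set through 103° is {103°, 223°, 343°}.
Given {103°, 223°}, the missing hue is 343°.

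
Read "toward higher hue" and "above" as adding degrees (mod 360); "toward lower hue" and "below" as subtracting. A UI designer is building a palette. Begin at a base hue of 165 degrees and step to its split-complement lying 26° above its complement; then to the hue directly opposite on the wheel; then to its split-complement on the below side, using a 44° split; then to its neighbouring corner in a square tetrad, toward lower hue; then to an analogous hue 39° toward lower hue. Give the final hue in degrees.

198°

165 + 206 = 371 → 371 − 360 = 11°   (split-comp 26° ↑)
11 + 180 = 191°   (complement)
191 + 136 = 327°   (split-comp 44° ↓)
327 − 90 = 237°   (square ↓)
237 − 39 = 198°   (analog 39° ↓)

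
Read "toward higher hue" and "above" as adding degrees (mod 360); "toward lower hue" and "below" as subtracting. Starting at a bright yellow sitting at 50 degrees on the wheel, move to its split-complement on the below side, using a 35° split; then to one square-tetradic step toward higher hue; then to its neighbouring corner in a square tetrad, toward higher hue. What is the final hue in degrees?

50 + 145 = 195°   (split-comp 35° ↓)
195 + 90 = 285°   (square ↑)
285 + 90 = 375 → 375 − 360 = 15°   (square ↑)

15°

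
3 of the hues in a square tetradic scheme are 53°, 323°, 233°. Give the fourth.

A square tetradic scheme places four hues every 90°.
The full set through 53° is {53°, 143°, 233°, 323°}.
Given {53°, 233°, 323°}, the missing hue is 143°.

143°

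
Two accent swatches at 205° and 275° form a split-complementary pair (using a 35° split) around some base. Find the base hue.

60°

The accents sit 35° either side of the complement, so the complement is their short-arc midpoint on the wheel.
Short-arc midpoint of 205° and 275°: 240°.
Base is 180° from the complement: 240 − 180 = 60°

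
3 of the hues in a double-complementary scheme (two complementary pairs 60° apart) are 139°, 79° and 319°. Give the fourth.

259°

A rectangular tetradic uses two complementary pairs 60° apart: offsets 0°, 60°, 180°, 240°.
Among {79°, 139°, 319°}, 319° and 139° are a 180° pair.
The remaining hue 79° needs its own complement: 79 + 180 = 259°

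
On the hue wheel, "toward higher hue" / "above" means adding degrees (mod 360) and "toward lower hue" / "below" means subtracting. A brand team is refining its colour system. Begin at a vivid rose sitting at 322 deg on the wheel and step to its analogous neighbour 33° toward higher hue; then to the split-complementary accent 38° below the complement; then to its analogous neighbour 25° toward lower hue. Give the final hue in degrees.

+33° (analog 33° ↑): 322 + 33 = 355°
+142° (split-comp 38° ↓): 355 + 142 = 497 → 497 − 360 = 137°
−25° (analog 25° ↓): 137 − 25 = 112°

112°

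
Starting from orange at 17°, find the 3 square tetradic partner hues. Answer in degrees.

107°, 197° and 287°

A square tetradic scheme places four hues every 90°.
17 + 90 = 107°
17 + 180 = 197°
17 + 270 = 287°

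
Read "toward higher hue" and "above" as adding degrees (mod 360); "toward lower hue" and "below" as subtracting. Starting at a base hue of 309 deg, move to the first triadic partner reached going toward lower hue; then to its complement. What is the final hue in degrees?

triadic ↓ −120°: 309 − 120 = 189°
complement +180°: 189 + 180 = 369 → 369 − 360 = 9°

9°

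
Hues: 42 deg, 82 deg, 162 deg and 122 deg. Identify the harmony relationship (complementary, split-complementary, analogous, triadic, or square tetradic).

Sort the hues: 42°, 82°, 122°, 162°.
Successive gaps around the wheel: 40°, 40°, 40°, 240°.
A run of hues at equal small steps (40°) with one large closing gap is an analogous group.

analogous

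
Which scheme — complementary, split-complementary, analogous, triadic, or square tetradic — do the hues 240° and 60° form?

Sort the hues: 60°, 240°.
Successive gaps around the wheel: 180°, 180°.
Two hues 180° apart are complementary.

complementary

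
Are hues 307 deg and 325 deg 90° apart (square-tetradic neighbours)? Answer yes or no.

no

Angular distance: |307 − 325| = 18 = 18°.
90° apart (square-tetradic neighbours) requires 90°.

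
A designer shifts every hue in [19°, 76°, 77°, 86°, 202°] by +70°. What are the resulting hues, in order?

19 + 70 = 89°
76 + 70 = 146°
77 + 70 = 147°
86 + 70 = 156°
202 + 70 = 272°

89°, 146°, 147°, 156°, 272°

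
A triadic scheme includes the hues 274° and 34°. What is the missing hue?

A triad places three hues 120° apart.
The full set through 34° is {34°, 154°, 274°}.
Given {34°, 274°}, the missing hue is 154°.

154°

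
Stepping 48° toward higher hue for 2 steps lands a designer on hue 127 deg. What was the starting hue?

31°

2 steps of 48° (toward higher hue) give a net shift of +96°.
Start = end − shift: 127 − 96 = 31°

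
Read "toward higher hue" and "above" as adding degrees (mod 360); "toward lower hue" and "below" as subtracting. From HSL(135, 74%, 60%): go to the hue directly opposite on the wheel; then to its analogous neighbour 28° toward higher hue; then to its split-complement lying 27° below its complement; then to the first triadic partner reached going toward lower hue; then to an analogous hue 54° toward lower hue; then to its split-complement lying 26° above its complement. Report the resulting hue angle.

168°

135 + 180 = 315°   (complement)
315 + 28 = 343°   (analog 28° ↑)
343 + 153 = 496 → 496 − 360 = 136°   (split-comp 27° ↓)
136 − 120 = 16°   (triadic ↓)
16 − 54 = -38 → -38 + 360 = 322°   (analog 54° ↓)
322 + 206 = 528 → 528 − 360 = 168°   (split-comp 26° ↑)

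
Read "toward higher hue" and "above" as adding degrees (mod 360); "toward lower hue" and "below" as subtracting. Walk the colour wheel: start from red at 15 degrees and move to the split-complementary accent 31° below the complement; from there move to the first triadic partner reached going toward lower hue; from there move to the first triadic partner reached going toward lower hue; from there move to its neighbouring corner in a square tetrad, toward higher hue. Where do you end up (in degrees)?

14°

+149° (split-comp 31° ↓): 15 + 149 = 164°
−120° (triadic ↓): 164 − 120 = 44°
−120° (triadic ↓): 44 − 120 = -76 → -76 + 360 = 284°
+90° (square ↑): 284 + 90 = 374 → 374 − 360 = 14°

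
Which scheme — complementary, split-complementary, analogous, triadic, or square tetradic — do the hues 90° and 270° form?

Sort the hues: 90°, 270°.
Successive gaps around the wheel: 180°, 180°.
Two hues 180° apart are complementary.

complementary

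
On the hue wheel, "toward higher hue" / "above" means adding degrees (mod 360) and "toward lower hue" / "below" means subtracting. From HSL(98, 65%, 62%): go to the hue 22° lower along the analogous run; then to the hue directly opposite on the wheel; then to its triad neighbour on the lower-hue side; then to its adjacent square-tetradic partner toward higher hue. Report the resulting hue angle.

analog 22° ↓ −22°: 98 − 22 = 76°
complement +180°: 76 + 180 = 256°
triadic ↓ −120°: 256 − 120 = 136°
square ↑ +90°: 136 + 90 = 226°

226°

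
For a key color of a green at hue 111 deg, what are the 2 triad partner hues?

231° and 351°

A triad places three hues 120° apart.
111 + 120 = 231°
111 + 240 = 351°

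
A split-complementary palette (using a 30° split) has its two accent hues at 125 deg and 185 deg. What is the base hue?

335°

The accents sit 30° either side of the complement, so the complement is their short-arc midpoint on the wheel.
Short-arc midpoint of 125° and 185°: 155°.
Base is 180° from the complement: 155 − 180 = -25 → -25 + 360 = 335°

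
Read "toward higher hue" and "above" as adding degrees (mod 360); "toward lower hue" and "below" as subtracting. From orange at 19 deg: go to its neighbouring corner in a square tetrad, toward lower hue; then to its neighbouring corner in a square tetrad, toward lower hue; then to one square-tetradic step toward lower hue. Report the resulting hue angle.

109°

square ↓ −90°: 19 − 90 = -71 → -71 + 360 = 289°
square ↓ −90°: 289 − 90 = 199°
square ↓ −90°: 199 − 90 = 109°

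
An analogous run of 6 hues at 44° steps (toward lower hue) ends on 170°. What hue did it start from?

5 steps of 44° (toward lower hue) give a net shift of −220°.
Start = end − shift: 170 + 220 = 390 → 390 − 360 = 30°

30°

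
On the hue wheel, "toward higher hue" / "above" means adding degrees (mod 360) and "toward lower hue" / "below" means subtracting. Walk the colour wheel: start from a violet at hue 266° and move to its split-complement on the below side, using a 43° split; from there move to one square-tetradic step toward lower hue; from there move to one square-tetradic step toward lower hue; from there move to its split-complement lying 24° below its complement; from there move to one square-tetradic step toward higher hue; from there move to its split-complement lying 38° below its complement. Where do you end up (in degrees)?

251°

266 + 137 = 403 → 403 − 360 = 43°   (split-comp 43° ↓)
43 − 90 = -47 → -47 + 360 = 313°   (square ↓)
313 − 90 = 223°   (square ↓)
223 + 156 = 379 → 379 − 360 = 19°   (split-comp 24° ↓)
19 + 90 = 109°   (square ↑)
109 + 142 = 251°   (split-comp 38° ↓)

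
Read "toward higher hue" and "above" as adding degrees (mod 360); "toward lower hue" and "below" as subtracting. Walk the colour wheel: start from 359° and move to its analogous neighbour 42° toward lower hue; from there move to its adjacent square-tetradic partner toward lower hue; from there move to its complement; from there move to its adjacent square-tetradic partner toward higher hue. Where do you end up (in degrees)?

137°

359 − 42 = 317°   (analog 42° ↓)
317 − 90 = 227°   (square ↓)
227 + 180 = 407 → 407 − 360 = 47°   (complement)
47 + 90 = 137°   (square ↑)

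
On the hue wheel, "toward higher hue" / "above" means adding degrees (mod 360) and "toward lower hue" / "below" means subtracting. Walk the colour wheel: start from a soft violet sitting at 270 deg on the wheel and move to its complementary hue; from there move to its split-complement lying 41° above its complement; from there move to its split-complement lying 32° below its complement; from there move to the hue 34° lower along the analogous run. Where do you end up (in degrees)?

270 + 180 = 450 → 450 − 360 = 90°   (complement)
90 + 221 = 311°   (split-comp 41° ↑)
311 + 148 = 459 → 459 − 360 = 99°   (split-comp 32° ↓)
99 − 34 = 65°   (analog 34° ↓)

65°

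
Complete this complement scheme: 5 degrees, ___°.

The complement sits 180° across the wheel.
The full set through 5° is {5°, 185°}.
Given {5°}, the missing hue is 185°.

185°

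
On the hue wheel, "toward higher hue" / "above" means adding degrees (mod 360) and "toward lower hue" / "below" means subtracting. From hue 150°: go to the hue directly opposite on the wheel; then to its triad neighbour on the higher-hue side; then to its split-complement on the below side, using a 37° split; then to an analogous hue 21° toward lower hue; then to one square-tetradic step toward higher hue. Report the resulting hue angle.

302°

150 + 180 = 330°   (complement)
330 + 120 = 450 → 450 − 360 = 90°   (triadic ↑)
90 + 143 = 233°   (split-comp 37° ↓)
233 − 21 = 212°   (analog 21° ↓)
212 + 90 = 302°   (square ↑)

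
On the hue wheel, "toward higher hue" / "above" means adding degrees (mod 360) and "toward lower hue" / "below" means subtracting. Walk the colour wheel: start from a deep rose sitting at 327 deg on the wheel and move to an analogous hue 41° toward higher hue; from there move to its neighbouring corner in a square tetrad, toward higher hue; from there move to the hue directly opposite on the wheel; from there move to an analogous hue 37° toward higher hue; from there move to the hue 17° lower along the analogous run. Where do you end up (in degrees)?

298°

analog 41° ↑ +41°: 327 + 41 = 368 → 368 − 360 = 8°
square ↑ +90°: 8 + 90 = 98°
complement +180°: 98 + 180 = 278°
analog 37° ↑ +37°: 278 + 37 = 315°
analog 17° ↓ −17°: 315 − 17 = 298°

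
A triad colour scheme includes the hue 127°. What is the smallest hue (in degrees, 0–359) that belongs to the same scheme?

A triad places three hues 120° apart.
The full set through 127° is {7°, 127°, 247°}.

7°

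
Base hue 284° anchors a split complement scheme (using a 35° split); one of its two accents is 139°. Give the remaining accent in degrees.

Split-complementary hues sit 35° either side of the complement.
Complement of the base 284°: 284 + 180 = 464 → 464 − 360 = 104°
The given accent 139° is 35° one side of 104°; the other accent sits 35° the other side: 104 − 35 = 69°

69°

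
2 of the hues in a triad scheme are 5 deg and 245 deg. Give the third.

A triad places three hues 120° apart.
The full set through 5° is {5°, 125°, 245°}.
Given {5°, 245°}, the missing hue is 125°.

125°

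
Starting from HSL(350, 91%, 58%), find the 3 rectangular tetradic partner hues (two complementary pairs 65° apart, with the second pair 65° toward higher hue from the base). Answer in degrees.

55°, 170°, 235°

A rectangular tetradic uses two complementary pairs 65° apart: offsets 0°, 65°, 180°, 245°.
350 + 65 = 415 → 415 − 360 = 55°
350 + 180 = 530 → 530 − 360 = 170°
350 + 245 = 595 → 595 − 360 = 235°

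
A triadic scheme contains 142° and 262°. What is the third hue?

A triad spaces three hues 120° apart.
The full set is {22°, 142°, 262°}.

22°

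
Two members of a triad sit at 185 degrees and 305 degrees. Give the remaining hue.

A triad spaces three hues 120° apart.
The full set is {65°, 185°, 305°}.

65°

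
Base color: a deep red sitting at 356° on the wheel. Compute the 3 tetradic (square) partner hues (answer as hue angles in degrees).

A square tetradic scheme places four hues every 90°.
356 + 90 = 446 → 446 − 360 = 86°
356 + 180 = 536 → 536 − 360 = 176°
356 + 270 = 626 → 626 − 360 = 266°

86°, 176° and 266°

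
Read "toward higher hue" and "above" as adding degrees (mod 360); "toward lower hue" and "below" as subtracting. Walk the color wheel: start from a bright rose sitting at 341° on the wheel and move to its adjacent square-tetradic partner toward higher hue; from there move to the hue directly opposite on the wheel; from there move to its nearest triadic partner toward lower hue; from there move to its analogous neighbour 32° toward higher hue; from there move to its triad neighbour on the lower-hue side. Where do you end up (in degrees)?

square ↑ +90°: 341 + 90 = 431 → 431 − 360 = 71°
complement +180°: 71 + 180 = 251°
triadic ↓ −120°: 251 − 120 = 131°
analog 32° ↑ +32°: 131 + 32 = 163°
triadic ↓ −120°: 163 − 120 = 43°

43°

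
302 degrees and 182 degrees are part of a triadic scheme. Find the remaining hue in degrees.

62°

A triad places three hues 120° apart.
The full set through 182° is {62°, 182°, 302°}.
Given {182°, 302°}, the missing hue is 62°.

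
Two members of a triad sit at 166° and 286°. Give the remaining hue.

46°

A triad spaces three hues 120° apart.
The full set is {46°, 166°, 286°}.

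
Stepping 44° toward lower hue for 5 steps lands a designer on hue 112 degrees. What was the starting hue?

332°

5 steps of 44° (toward lower hue) give a net shift of −220°.
Start = end − shift: 112 + 220 = 332°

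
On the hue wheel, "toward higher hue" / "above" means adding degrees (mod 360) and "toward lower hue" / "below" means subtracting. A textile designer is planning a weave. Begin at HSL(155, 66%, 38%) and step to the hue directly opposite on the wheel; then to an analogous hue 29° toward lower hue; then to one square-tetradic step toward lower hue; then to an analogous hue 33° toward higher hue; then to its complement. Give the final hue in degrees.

+180° (complement): 155 + 180 = 335°
−29° (analog 29° ↓): 335 − 29 = 306°
−90° (square ↓): 306 − 90 = 216°
+33° (analog 33° ↑): 216 + 33 = 249°
+180° (complement): 249 + 180 = 429 → 429 − 360 = 69°

69°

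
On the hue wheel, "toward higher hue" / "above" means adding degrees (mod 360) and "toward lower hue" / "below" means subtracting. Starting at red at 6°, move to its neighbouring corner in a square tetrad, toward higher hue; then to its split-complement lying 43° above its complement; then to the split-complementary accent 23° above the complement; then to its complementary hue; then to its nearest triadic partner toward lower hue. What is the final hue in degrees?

+90° (square ↑): 6 + 90 = 96°
+223° (split-comp 43° ↑): 96 + 223 = 319°
+203° (split-comp 23° ↑): 319 + 203 = 522 → 522 − 360 = 162°
+180° (complement): 162 + 180 = 342°
−120° (triadic ↓): 342 − 120 = 222°

222°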